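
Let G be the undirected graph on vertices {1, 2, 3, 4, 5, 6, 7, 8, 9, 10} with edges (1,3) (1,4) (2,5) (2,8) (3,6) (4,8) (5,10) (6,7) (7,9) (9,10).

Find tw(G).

2

A width-2 tree decomposition is:
Bags: B1 = {7, 9, 10}  B2 = {6, 7, 10}  B3 = {3, 6, 10}  B4 = {1, 3, 10}  B5 = {1, 4, 10}  B6 = {4, 8, 10}  B7 = {2, 8, 10}  B8 = {2, 5, 10}
Tree: B1–B2, B2–B3, B3–B4, B4–B5, B5–B6, B6–B7, B7–B8
Every bag has size at most 3, so the width is 3 − 1 = 2 and tw(G) ≤ 2. The edges 10–9–7–6–3–1–4–8–2–5–10 form a cycle, so G is not a tree and its treewidth is at least 2. The upper and lower bounds meet at 2, so that is the treewidth.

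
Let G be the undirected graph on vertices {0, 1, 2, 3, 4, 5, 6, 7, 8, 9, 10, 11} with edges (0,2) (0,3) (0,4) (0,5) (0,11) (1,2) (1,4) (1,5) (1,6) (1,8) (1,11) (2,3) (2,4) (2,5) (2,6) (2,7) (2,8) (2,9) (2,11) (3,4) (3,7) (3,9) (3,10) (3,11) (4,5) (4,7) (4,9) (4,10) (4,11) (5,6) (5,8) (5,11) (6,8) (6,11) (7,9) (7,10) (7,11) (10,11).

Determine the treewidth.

A width-4 tree decomposition is:
Bags: B1 = {0, 2, 3, 4, 11}  B2 = {0, 2, 4, 5, 11}  B3 = {2, 3, 4, 7, 11}  B4 = {1, 2, 4, 5, 11}  B5 = {1, 2, 5, 6, 11}  B6 = {2, 3, 4, 7, 9}  B7 = {3, 4, 7, 10, 11}  B8 = {1, 2, 5, 6, 8}
Tree: B1–B2, B1–B3, B2–B4, B4–B5, B3–B6, B3–B7, B5–B8
Each bag holds 5 vertices, so the decomposition has width 4, which upper-bounds the treewidth. For the lower bound, the 5 vertices {1, 2, 5, 6, 8} are pairwise adjacent, and any tree decomposition puts a clique entirely inside one bag — forcing width ≥ 4. Combining the bounds, tw(G) = 4.

4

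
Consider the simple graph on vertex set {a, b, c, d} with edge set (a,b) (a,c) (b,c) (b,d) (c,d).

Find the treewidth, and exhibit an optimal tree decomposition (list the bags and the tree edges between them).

Treewidth 2.
Bags: B1 = {b, c, d}  B2 = {a, b, c}
Tree: B1–B2

The largest bag has 3 vertices, giving width 2; this decomposition certifies tw(G) ≤ 2. For the lower bound, the 3 vertices {b, c, d} are pairwise adjacent, and any tree decomposition puts a clique entirely inside one bag — forcing width ≥ 2. Combining the bounds, tw(G) = 2.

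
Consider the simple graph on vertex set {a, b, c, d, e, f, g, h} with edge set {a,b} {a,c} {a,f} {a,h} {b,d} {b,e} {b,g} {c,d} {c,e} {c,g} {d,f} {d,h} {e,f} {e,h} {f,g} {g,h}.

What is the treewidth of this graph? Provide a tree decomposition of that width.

Every bag has size at most 5, so the width is 5 − 1 = 4 and tw(G) ≤ 4. For the lower bound: the 5 vertex sets {a,b}, {e,f}, {c,g}, {d}, {h} are disjoint, each induces a connected subgraph, and every pair is joined by at least one edge of G. Contracting each set to a single vertex therefore yields K_{5} as a minor, and since treewidth is minor-monotone, tw(G) ≥ tw(K_{5}) = 4. Hence tw(G) = 4 exactly.

Treewidth 4.
One optimal decomposition is:
Bags: B1 = {a, b, d, e, g}  B2 = {a, d, e, f, g}  B3 = {a, c, d, e, g}  B4 = {a, d, e, g, h}
Tree: B1–B2, B2–B3, B3–B4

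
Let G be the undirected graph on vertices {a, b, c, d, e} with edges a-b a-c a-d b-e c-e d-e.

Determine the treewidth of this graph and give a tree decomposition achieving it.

Each bag holds 3 vertices, so the decomposition has width 2, which upper-bounds the treewidth. For the lower bound, G contains the cycle d–a–c–e–d, so G is not a forest; only forests have treewidth ≤ 1, hence tw(G) ≥ 2. Hence tw(G) = 2 exactly.

Treewidth 2.
Bags: B1 = {a, d, e}  B2 = {a, c, e}  B3 = {a, b, e}
Tree: B1–B2, B2–B3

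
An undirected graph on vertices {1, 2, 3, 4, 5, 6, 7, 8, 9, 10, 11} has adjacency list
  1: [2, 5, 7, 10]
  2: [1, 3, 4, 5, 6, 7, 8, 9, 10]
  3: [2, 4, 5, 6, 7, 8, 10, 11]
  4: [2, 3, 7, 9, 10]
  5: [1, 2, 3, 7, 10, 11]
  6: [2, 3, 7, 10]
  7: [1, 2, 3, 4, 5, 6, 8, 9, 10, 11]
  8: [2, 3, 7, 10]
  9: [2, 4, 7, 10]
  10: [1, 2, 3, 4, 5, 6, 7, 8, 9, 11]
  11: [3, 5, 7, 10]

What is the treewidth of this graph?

A width-4 tree decomposition is:
Bags: B1 = {2, 3, 6, 7, 10}  B2 = {2, 3, 5, 7, 10}  B3 = {2, 3, 7, 8, 10}  B4 = {2, 3, 4, 7, 10}  B5 = {3, 5, 7, 10, 11}  B6 = {2, 4, 7, 9, 10}  B7 = {1, 2, 5, 7, 10}
Tree: B1–B2, B1–B3, B3–B4, B2–B5, B4–B6, B2–B7
The largest bag has 5 vertices, giving width 4; this decomposition certifies tw(G) ≤ 4. For the lower bound, the 5 vertices {1, 2, 5, 7, 10} are pairwise adjacent, and any tree decomposition puts a clique entirely inside one bag — forcing width ≥ 4. Therefore the treewidth is 4.

4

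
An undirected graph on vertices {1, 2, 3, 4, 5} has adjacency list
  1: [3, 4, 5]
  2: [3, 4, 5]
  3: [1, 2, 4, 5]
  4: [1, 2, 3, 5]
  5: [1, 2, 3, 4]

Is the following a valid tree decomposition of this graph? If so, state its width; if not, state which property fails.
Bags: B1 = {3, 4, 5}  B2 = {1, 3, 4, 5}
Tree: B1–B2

A tree decomposition must satisfy three properties: every vertex lies in some bag; for every edge, both endpoints lie together in some bag; and for every vertex, the bags containing it form a connected subtree. Here vertex 2 appears in no bag, so the decomposition is invalid.

No — vertex 2 appears in no bag.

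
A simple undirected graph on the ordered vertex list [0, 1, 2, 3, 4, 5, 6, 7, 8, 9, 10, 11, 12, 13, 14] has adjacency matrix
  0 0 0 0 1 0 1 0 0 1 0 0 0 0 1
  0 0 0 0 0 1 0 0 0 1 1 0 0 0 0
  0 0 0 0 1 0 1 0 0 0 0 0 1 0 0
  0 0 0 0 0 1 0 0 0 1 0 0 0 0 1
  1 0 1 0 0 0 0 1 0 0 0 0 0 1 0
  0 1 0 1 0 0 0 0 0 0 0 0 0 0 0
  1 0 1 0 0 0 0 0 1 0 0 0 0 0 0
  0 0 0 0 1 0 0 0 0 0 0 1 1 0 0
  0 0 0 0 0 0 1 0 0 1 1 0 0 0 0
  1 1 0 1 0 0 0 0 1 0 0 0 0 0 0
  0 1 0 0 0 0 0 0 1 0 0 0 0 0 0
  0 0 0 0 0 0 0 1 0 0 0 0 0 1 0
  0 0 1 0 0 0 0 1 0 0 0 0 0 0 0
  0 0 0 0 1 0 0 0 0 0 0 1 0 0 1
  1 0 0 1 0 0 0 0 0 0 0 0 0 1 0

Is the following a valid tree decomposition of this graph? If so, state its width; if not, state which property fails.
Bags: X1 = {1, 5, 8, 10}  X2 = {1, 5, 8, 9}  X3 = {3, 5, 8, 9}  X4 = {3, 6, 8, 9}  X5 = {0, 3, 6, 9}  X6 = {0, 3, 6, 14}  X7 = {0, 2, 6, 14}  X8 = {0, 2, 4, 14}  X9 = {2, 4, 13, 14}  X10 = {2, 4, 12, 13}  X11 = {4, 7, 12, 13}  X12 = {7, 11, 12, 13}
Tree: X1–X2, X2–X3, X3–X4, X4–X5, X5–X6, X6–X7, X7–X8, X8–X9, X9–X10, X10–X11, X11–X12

Yes; width 3.

Vertex coverage: the bags together contain {0, 1, 2, 3, 4, 5, 6, 7, 8, 9, 10, 11, 12, 13, 14}, the full vertex set. Edge coverage: each edge of G has both endpoints in at least one bag. Running intersection: for every vertex, the bags containing it form a connected subtree. All three properties hold, so this is a valid tree decomposition of width max|bag| − 1 = 3, and hence tw(G) ≤ 3.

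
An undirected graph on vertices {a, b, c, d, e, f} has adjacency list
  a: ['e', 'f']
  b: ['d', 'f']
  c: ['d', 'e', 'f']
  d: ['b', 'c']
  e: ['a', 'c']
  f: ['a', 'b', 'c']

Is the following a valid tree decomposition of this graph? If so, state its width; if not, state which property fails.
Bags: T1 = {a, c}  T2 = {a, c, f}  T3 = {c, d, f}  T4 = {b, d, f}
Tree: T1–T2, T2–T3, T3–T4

No — vertex e appears in no bag.

A tree decomposition must satisfy three properties: every vertex lies in some bag; for every edge, both endpoints lie together in some bag; and for every vertex, the bags containing it form a connected subtree. Here vertex e appears in no bag, so the decomposition is invalid.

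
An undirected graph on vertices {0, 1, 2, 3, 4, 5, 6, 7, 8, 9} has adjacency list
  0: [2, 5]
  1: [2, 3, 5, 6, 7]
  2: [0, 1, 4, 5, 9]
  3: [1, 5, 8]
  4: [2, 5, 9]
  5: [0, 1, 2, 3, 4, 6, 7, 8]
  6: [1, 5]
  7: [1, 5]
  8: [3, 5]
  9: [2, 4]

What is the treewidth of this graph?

A width-2 tree decomposition is:
Bags: B1 = {1, 2, 5}  B2 = {2, 4, 5}  B3 = {1, 3, 5}  B4 = {1, 5, 7}  B5 = {0, 2, 5}  B6 = {2, 4, 9}  B7 = {3, 5, 8}  B8 = {1, 5, 6}
Tree: B1–B2, B1–B3, B1–B4, B1–B5, B2–B6, B3–B7, B4–B8
The largest bag has 3 vertices, giving width 2; this decomposition certifies tw(G) ≤ 2. On the other hand G contains the 3-clique {2, 4, 9}. A clique must lie in a single bag of any decomposition, so no decomposition can have width below 2. Combining the bounds, tw(G) = 2.

2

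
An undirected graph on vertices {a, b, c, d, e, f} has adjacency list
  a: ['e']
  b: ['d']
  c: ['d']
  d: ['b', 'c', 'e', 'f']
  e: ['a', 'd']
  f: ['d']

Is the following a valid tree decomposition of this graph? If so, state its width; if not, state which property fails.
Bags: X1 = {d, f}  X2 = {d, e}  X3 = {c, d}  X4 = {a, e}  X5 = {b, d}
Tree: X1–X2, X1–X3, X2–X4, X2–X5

Yes; width 1.

Every vertex of G appears in some bag (union = {a, b, c, d, e, f}); every edge is covered by a bag; and for each vertex v the set of bags containing v is connected in the bag tree. The decomposition is therefore valid. The largest bag has 2 vertices, so the width is 1.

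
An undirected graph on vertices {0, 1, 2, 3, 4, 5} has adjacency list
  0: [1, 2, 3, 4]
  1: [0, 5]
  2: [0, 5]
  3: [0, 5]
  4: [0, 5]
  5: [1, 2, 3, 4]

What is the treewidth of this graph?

2

A width-2 tree decomposition is:
Bags: B1 = {0, 1, 5}  B2 = {0, 3, 5}  B3 = {0, 2, 5}  B4 = {0, 4, 5}
Tree: B1–B2, B2–B3, B3–B4
Every bag has size at most 3, so the width is 3 − 1 = 2 and tw(G) ≤ 2. Since 5–1–0–3–5 is a cycle in G, G is not acyclic. Forests are exactly the graphs of treewidth ≤ 1, so tw(G) ≥ 2. Combining the bounds, tw(G) = 2.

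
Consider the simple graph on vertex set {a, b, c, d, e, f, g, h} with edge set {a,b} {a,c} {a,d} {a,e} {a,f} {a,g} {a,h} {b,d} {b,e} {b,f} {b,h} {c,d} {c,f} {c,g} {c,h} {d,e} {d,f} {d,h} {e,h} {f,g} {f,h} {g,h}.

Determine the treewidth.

4

A width-4 tree decomposition is:
Bags: B1 = {a, b, d, f, h}  B2 = {a, c, d, f, h}  B3 = {a, b, d, e, h}  B4 = {a, c, f, g, h}
Tree: B1–B2, B1–B3, B2–B4
Every bag has size at most 5, so the width is 5 − 1 = 4 and tw(G) ≤ 4. For the lower bound, the 5 vertices {a, b, d, e, h} are pairwise adjacent, and any tree decomposition puts a clique entirely inside one bag — forcing width ≥ 4. Hence tw(G) = 4 exactly.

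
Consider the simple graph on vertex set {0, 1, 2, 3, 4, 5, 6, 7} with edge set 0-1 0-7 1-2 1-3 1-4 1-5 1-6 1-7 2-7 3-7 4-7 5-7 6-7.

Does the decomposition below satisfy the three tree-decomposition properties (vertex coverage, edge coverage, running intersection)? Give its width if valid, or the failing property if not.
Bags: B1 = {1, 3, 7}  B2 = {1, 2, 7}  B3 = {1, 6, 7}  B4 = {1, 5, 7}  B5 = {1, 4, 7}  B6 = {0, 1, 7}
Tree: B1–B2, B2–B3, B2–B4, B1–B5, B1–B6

Yes; width 2.

Every vertex of G appears in some bag (union = {0, 1, 2, 3, 4, 5, 6, 7}); every edge is covered by a bag; and for each vertex v the set of bags containing v is connected in the bag tree. The decomposition is therefore valid. The largest bag has 3 vertices, so the width is 2.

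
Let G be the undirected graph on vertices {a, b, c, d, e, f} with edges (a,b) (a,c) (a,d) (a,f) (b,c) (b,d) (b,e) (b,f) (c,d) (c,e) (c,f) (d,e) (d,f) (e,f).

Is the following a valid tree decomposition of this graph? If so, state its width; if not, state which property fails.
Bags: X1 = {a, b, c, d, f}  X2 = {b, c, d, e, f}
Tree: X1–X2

Checking the three conditions: (i) the bags cover all of {a, b, c, d, e, f}; (ii) for each edge, some bag contains both endpoints; (iii) the bags containing any fixed vertex form a subtree. All hold, so the decomposition is valid with width 5 − 1 = 4.

Yes; width 4.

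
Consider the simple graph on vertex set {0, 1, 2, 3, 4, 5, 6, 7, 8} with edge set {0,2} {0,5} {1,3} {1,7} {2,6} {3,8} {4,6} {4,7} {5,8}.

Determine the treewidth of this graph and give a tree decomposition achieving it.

Treewidth 2.
Bags: B1 = {1, 3, 7}  B2 = {3, 4, 7}  B3 = {3, 4, 6}  B4 = {2, 3, 6}  B5 = {0, 2, 3}  B6 = {0, 3, 5}  B7 = {3, 5, 8}
Tree: B1–B2, B2–B3, B3–B4, B4–B5, B5–B6, B6–B7

Each bag holds 3 vertices, so the decomposition has width 2, which upper-bounds the treewidth. Since 3–1–7–4–6–2–0–5–8–3 is a cycle in G, G is not acyclic. Forests are exactly the graphs of treewidth ≤ 1, so tw(G) ≥ 2. The upper and lower bounds meet at 2, so that is the treewidth.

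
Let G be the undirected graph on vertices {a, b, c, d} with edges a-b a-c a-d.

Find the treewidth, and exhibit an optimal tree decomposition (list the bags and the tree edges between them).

Treewidth 1.
Bags: B1 = {a, c}  B2 = {a, d}  B3 = {a, b}
Tree: B1–B2, B2–B3

The largest bag has 2 vertices, giving width 1; this decomposition certifies tw(G) ≤ 1. Since G has at least one edge (e.g. c–a), it is not an edgeless graph, so tw(G) ≥ 1. Combining the bounds, tw(G) = 1.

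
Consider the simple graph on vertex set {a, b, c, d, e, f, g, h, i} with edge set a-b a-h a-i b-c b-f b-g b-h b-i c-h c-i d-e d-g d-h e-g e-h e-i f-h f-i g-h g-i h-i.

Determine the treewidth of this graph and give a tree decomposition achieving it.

Each bag holds 4 vertices, so the decomposition has width 3, which upper-bounds the treewidth. Conversely, {d, e, g, h} is a clique of size 4, and the vertices of any clique must share a bag in every tree decomposition; so some bag has ≥ 4 vertices and tw(G) ≥ 3. Therefore the treewidth is 3.

Treewidth 3.
Bags: B1 = {a, b, h, i}  B2 = {b, g, h, i}  B3 = {e, g, h, i}  B4 = {d, e, g, h}  B5 = {b, c, h, i}  B6 = {b, f, h, i}
Tree: B1–B2, B2–B3, B3–B4, B2–B5, B2–B6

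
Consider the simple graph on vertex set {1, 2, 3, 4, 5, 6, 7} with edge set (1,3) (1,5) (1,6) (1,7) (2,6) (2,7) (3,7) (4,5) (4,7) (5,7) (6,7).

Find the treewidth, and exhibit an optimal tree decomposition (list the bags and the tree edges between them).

Every bag has size at most 3, so the width is 3 − 1 = 2 and tw(G) ≤ 2. Conversely, {1, 3, 7} is a clique of size 3, and the vertices of any clique must share a bag in every tree decomposition; so some bag has ≥ 3 vertices and tw(G) ≥ 2. Hence tw(G) = 2 exactly.

Treewidth 2.
One optimal decomposition is:
Bags: B1 = {4, 5, 7}  B2 = {1, 5, 7}  B3 = {1, 6, 7}  B4 = {2, 6, 7}  B5 = {1, 3, 7}
Tree: B1–B2, B2–B3, B3–B4, B3–B5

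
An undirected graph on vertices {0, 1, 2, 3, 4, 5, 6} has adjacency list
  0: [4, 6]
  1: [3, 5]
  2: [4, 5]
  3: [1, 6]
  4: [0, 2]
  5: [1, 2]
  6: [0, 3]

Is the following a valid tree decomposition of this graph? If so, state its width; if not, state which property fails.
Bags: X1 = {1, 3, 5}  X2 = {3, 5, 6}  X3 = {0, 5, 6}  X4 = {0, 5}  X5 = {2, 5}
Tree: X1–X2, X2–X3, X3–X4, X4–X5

No — vertex 4 appears in no bag.

A tree decomposition must satisfy three properties: every vertex lies in some bag; for every edge, both endpoints lie together in some bag; and for every vertex, the bags containing it form a connected subtree. Here vertex 4 appears in no bag, so the decomposition is invalid.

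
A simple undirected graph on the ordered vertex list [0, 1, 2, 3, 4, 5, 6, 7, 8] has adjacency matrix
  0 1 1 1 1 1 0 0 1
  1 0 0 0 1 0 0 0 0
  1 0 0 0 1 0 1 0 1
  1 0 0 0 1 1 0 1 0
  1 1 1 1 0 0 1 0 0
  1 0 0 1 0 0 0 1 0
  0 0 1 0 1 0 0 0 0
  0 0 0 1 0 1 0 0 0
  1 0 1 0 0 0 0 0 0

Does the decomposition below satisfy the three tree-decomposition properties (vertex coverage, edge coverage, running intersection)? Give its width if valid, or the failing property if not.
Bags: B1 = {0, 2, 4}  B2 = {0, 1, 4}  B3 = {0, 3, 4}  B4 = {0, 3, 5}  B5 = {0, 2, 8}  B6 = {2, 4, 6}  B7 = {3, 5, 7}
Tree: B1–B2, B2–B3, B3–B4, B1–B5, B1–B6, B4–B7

Vertex coverage: the bags together contain {0, 1, 2, 3, 4, 5, 6, 7, 8}, the full vertex set. Edge coverage: each edge of G has both endpoints in at least one bag. Running intersection: for every vertex, the bags containing it form a connected subtree. All three properties hold, so this is a valid tree decomposition of width max|bag| − 1 = 2, and hence tw(G) ≤ 2.

Yes; width 2.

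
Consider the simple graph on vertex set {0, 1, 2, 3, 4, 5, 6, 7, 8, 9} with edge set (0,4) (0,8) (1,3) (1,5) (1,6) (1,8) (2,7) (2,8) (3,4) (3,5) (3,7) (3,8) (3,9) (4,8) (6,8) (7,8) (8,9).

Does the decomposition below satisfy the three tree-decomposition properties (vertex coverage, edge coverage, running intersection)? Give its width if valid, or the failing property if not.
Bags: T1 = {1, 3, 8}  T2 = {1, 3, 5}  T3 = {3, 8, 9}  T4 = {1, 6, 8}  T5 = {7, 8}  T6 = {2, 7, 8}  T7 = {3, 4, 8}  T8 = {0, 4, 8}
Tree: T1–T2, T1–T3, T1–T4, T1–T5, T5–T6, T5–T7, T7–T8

A tree decomposition must satisfy three properties: every vertex lies in some bag; for every edge, both endpoints lie together in some bag; and for every vertex, the bags containing it form a connected subtree. Here edge (3,7) lies in no bag, so the decomposition is invalid.

No — edge (3,7) lies in no bag.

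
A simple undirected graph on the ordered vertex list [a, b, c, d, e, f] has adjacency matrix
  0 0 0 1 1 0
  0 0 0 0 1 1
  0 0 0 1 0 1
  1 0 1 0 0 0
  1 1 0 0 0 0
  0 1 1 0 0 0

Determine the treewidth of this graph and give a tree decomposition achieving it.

Treewidth 2.
Bags: B1 = {b, c, f}  B2 = {b, c, d}  B3 = {a, b, d}  B4 = {a, b, e}
Tree: B1–B2, B2–B3, B3–B4

Each bag holds 3 vertices, so the decomposition has width 2, which upper-bounds the treewidth. Since b–f–c–d–a–e–b is a cycle in G, G is not acyclic. Forests are exactly the graphs of treewidth ≤ 1, so tw(G) ≥ 2. Combining the bounds, tw(G) = 2.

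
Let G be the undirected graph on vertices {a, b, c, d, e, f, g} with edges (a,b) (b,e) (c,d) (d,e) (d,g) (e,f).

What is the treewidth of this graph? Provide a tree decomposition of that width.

Treewidth 1.
Bags: B1 = {d, e}  B2 = {b, e}  B3 = {a, b}  B4 = {d, g}  B5 = {c, d}  B6 = {e, f}
Tree: B1–B2, B2–B3, B1–B4, B4–B5, B2–B6

The largest bag has 2 vertices, giving width 1; this decomposition certifies tw(G) ≤ 1. G has an edge, so its treewidth is at least 1. Combining the bounds, tw(G) = 1.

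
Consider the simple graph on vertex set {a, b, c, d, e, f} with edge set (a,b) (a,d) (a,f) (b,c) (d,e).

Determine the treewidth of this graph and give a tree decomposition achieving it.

The largest bag has 2 vertices, giving width 1; this decomposition certifies tw(G) ≤ 1. Any graph with an edge has treewidth ≥ 1, and G has the edge e–d. Hence tw(G) = 1 exactly.

Treewidth 1.
One optimal decomposition is:
Bags: B1 = {d, e}  B2 = {a, d}  B3 = {a, f}  B4 = {a, b}  B5 = {b, c}
Tree: B1–B2, B2–B3, B2–B4, B4–B5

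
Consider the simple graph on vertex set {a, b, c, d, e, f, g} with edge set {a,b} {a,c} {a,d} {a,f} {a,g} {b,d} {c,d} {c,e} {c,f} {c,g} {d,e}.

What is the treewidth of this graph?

A width-2 tree decomposition is:
Bags: B1 = {c, d, e}  B2 = {a, c, d}  B3 = {a, b, d}  B4 = {a, c, g}  B5 = {a, c, f}
Tree: B1–B2, B2–B3, B2–B4, B4–B5
The largest bag has 3 vertices, giving width 2; this decomposition certifies tw(G) ≤ 2. On the other hand G contains the 3-clique {c, d, e}. A clique must lie in a single bag of any decomposition, so no decomposition can have width below 2. Hence tw(G) = 2 exactly.

2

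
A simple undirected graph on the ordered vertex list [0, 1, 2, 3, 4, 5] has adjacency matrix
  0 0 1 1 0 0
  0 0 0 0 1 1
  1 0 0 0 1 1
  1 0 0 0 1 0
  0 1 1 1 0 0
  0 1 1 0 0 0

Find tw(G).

A width-2 tree decomposition is:
Bags: B1 = {1, 4, 5}  B2 = {2, 4, 5}  B3 = {2, 3, 4}  B4 = {0, 2, 3}
Tree: B1–B2, B2–B3, B3–B4
Every bag has size at most 3, so the width is 3 − 1 = 2 and tw(G) ≤ 2. Since 1–5–2–4–1 is a cycle in G, G is not acyclic. Forests are exactly the graphs of treewidth ≤ 1, so tw(G) ≥ 2. Therefore the treewidth is 2.

2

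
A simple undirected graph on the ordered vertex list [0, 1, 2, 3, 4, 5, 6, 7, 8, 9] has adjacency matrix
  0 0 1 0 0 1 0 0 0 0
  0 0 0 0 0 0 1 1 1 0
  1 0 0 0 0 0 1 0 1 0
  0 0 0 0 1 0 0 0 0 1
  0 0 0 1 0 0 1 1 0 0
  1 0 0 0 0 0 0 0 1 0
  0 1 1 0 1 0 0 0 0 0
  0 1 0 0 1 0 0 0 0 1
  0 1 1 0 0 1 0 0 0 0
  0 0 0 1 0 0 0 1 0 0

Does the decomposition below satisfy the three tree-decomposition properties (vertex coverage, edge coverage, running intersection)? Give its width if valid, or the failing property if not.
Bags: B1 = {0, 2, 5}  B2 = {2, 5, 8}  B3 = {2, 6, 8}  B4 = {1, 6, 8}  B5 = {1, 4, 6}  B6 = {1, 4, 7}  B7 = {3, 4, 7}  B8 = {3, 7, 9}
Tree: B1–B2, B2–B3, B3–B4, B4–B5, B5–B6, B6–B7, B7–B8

Yes; width 2.

Checking the three conditions: (i) the bags cover all of {0, 1, 2, 3, 4, 5, 6, 7, 8, 9}; (ii) for each edge, some bag contains both endpoints; (iii) the bags containing any fixed vertex form a subtree. All hold, so the decomposition is valid with width 3 − 1 = 2.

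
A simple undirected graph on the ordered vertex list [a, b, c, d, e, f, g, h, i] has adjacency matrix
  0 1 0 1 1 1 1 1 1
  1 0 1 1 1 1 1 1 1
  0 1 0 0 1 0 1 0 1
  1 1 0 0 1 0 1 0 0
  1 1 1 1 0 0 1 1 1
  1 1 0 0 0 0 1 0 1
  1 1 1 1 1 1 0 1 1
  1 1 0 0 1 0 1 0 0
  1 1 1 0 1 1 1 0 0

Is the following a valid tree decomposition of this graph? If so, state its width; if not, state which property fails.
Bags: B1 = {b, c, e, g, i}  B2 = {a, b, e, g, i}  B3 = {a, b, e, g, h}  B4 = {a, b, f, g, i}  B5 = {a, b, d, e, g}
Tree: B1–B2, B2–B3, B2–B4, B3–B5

Every vertex of G appears in some bag (union = {a, b, c, d, e, f, g, h, i}); every edge is covered by a bag; and for each vertex v the set of bags containing v is connected in the bag tree. The decomposition is therefore valid. The largest bag has 5 vertices, so the width is 4.

Yes; width 4.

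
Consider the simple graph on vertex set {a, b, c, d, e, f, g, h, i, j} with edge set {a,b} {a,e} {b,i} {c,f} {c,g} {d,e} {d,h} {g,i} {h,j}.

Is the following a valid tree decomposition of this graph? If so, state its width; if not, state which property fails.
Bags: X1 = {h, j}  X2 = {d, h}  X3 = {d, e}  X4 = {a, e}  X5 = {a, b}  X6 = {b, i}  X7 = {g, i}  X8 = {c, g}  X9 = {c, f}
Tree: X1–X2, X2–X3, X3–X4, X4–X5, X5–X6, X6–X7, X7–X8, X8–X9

Every vertex of G appears in some bag (union = {a, b, c, d, e, f, g, h, i, j}); every edge is covered by a bag; and for each vertex v the set of bags containing v is connected in the bag tree. The decomposition is therefore valid. The largest bag has 2 vertices, so the width is 1.

Yes; width 1.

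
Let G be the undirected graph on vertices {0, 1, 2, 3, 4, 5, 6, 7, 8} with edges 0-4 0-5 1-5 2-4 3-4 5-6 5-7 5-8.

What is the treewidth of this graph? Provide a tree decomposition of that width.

Each bag holds 2 vertices, so the decomposition has width 1, which upper-bounds the treewidth. Since G has at least one edge (e.g. 0–5), it is not an edgeless graph, so tw(G) ≥ 1. Therefore the treewidth is 1.

Treewidth 1.
Bags: B1 = {0, 5}  B2 = {5, 7}  B3 = {5, 8}  B4 = {1, 5}  B5 = {5, 6}  B6 = {0, 4}  B7 = {2, 4}  B8 = {3, 4}
Tree: B1–B2, B1–B3, B1–B4, B4–B5, B1–B6, B6–B7, B7–B8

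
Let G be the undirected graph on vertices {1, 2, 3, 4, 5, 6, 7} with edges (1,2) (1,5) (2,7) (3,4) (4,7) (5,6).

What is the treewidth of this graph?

1

A width-1 tree decomposition is:
Bags: B1 = {3, 4}  B2 = {4, 7}  B3 = {2, 7}  B4 = {1, 2}  B5 = {1, 5}  B6 = {5, 6}
Tree: B1–B2, B2–B3, B3–B4, B4–B5, B5–B6
Each bag holds 2 vertices, so the decomposition has width 1, which upper-bounds the treewidth. Any graph with an edge has treewidth ≥ 1, and G has the edge 3–4. Therefore the treewidth is 1.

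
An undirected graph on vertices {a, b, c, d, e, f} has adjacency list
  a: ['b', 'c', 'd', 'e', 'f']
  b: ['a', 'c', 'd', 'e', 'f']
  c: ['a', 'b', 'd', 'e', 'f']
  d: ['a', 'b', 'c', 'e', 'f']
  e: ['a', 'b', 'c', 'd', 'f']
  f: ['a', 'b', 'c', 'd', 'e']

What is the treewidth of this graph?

5

A width-5 tree decomposition is:
Bags: B1 = {a, b, c, d, e, f}
Tree: (single bag)
With just one bag of size 6, the width is 6 − 1 = 5, so tw(G) ≤ 5. For the lower bound, the 6 vertices {a, b, c, d, e, f} are pairwise adjacent, and any tree decomposition puts a clique entirely inside one bag — forcing width ≥ 5. The upper and lower bounds meet at 5, so that is the treewidth.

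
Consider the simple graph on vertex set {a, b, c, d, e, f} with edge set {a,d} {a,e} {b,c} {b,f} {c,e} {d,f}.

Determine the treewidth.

A width-2 tree decomposition is:
Bags: B1 = {b, c, f}  B2 = {c, d, f}  B3 = {a, c, d}  B4 = {a, c, e}
Tree: B1–B2, B2–B3, B3–B4
Every bag has size at most 3, so the width is 3 − 1 = 2 and tw(G) ≤ 2. For the lower bound, G contains the cycle c–b–f–d–a–e–c, so G is not a forest; only forests have treewidth ≤ 1, hence tw(G) ≥ 2. Therefore the treewidth is 2.

2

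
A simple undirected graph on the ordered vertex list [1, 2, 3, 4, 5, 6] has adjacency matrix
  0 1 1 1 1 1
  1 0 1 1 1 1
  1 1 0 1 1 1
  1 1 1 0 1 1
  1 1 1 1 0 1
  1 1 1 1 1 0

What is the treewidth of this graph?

A width-5 tree decomposition is:
Bags: B1 = {1, 2, 3, 4, 5, 6}
Tree: (single bag)
With just one bag of size 6, the width is 6 − 1 = 5, so tw(G) ≤ 5. Conversely, {1, 2, 3, 4, 5, 6} is a clique of size 6, and the vertices of any clique must share a bag in every tree decomposition; so some bag has ≥ 6 vertices and tw(G) ≥ 5. Hence tw(G) = 5 exactly.

5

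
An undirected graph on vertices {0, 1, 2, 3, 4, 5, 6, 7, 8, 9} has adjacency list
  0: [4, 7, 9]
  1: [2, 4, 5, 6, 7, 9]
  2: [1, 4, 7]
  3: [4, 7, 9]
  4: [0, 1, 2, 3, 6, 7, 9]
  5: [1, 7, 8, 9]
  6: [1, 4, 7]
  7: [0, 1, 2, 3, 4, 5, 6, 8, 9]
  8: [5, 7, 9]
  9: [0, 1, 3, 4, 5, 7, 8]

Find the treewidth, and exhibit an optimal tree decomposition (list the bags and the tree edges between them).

Each bag holds 4 vertices, so the decomposition has width 3, which upper-bounds the treewidth. Conversely, {5, 7, 8, 9} is a clique of size 4, and the vertices of any clique must share a bag in every tree decomposition; so some bag has ≥ 4 vertices and tw(G) ≥ 3. The upper and lower bounds meet at 3, so that is the treewidth.

Treewidth 3.
One such decomposition:
Bags: B1 = {3, 4, 7, 9}  B2 = {1, 4, 7, 9}  B3 = {1, 5, 7, 9}  B4 = {0, 4, 7, 9}  B5 = {1, 4, 6, 7}  B6 = {5, 7, 8, 9}  B7 = {1, 2, 4, 7}
Tree: B1–B2, B2–B3, B2–B4, B2–B5, B3–B6, B5–B7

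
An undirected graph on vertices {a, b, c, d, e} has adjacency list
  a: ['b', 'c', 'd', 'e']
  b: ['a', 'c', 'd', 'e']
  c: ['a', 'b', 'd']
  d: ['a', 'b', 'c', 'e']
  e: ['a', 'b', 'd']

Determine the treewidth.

A width-3 tree decomposition is:
Bags: B1 = {a, b, c, d}  B2 = {a, b, d, e}
Tree: B1–B2
The largest bag has 4 vertices, giving width 3; this decomposition certifies tw(G) ≤ 3. Conversely, {a, b, d, e} is a clique of size 4, and the vertices of any clique must share a bag in every tree decomposition; so some bag has ≥ 4 vertices and tw(G) ≥ 3. Hence tw(G) = 3 exactly.

3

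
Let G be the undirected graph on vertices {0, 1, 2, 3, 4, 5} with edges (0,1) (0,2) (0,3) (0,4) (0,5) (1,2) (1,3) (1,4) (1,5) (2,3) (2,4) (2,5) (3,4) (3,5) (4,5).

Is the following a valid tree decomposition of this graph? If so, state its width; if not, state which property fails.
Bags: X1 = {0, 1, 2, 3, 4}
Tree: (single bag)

No — vertex 5 appears in no bag.

A tree decomposition must satisfy three properties: every vertex lies in some bag; for every edge, both endpoints lie together in some bag; and for every vertex, the bags containing it form a connected subtree. Here vertex 5 appears in no bag, so the decomposition is invalid.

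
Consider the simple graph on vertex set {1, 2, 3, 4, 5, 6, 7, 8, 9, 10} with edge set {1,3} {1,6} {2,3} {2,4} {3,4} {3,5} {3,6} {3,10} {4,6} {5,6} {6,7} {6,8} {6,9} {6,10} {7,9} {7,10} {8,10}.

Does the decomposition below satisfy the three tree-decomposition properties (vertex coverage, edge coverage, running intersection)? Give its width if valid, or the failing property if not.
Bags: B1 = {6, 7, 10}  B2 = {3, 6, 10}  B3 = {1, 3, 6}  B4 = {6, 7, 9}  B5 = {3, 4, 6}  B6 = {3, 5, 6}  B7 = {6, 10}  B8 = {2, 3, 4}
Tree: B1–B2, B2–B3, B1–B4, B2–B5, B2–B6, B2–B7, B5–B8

A tree decomposition must satisfy three properties: every vertex lies in some bag; for every edge, both endpoints lie together in some bag; and for every vertex, the bags containing it form a connected subtree. Here vertex 8 appears in no bag, so the decomposition is invalid.

No — vertex 8 appears in no bag.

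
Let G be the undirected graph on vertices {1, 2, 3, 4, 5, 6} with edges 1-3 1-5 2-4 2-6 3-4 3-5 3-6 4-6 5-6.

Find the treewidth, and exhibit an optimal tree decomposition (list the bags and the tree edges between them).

Treewidth 2.
One such decomposition:
Bags: B1 = {3, 5, 6}  B2 = {3, 4, 6}  B3 = {1, 3, 5}  B4 = {2, 4, 6}
Tree: B1–B2, B1–B3, B2–B4

The largest bag has 3 vertices, giving width 2; this decomposition certifies tw(G) ≤ 2. On the other hand G contains the 3-clique {2, 4, 6}. A clique must lie in a single bag of any decomposition, so no decomposition can have width below 2. Therefore the treewidth is 2.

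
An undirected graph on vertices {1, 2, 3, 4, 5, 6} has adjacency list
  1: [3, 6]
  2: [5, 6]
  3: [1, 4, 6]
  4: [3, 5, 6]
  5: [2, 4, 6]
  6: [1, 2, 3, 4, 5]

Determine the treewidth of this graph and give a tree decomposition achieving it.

Each bag holds 3 vertices, so the decomposition has width 2, which upper-bounds the treewidth. For the lower bound, the 3 vertices {2, 5, 6} are pairwise adjacent, and any tree decomposition puts a clique entirely inside one bag — forcing width ≥ 2. Combining the bounds, tw(G) = 2.

Treewidth 2.
One optimal decomposition is:
Bags: B1 = {3, 4, 6}  B2 = {4, 5, 6}  B3 = {1, 3, 6}  B4 = {2, 5, 6}
Tree: B1–B2, B1–B3, B2–B4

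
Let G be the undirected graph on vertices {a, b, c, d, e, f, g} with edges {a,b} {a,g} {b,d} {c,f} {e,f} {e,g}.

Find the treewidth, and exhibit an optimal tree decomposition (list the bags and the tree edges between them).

Treewidth 1.
Bags: B1 = {c, f}  B2 = {e, f}  B3 = {e, g}  B4 = {a, g}  B5 = {a, b}  B6 = {b, d}
Tree: B1–B2, B2–B3, B3–B4, B4–B5, B5–B6

The largest bag has 2 vertices, giving width 1; this decomposition certifies tw(G) ≤ 1. Any graph with an edge has treewidth ≥ 1, and G has the edge c–f. Hence tw(G) = 1 exactly.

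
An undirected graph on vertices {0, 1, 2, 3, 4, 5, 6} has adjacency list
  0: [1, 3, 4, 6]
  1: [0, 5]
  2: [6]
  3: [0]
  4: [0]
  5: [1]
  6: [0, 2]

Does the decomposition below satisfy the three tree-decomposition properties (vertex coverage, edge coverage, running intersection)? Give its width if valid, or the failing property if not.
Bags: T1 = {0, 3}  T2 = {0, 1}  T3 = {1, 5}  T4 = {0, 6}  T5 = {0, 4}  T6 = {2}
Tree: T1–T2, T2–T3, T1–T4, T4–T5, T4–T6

A tree decomposition must satisfy three properties: every vertex lies in some bag; for every edge, both endpoints lie together in some bag; and for every vertex, the bags containing it form a connected subtree. Here edge (6,2) lies in no bag, so the decomposition is invalid.

No — edge (6,2) lies in no bag.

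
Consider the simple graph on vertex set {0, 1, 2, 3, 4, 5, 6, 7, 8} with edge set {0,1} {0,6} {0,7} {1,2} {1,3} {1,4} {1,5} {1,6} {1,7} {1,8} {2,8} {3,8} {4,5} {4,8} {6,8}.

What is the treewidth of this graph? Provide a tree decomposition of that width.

Every bag has size at most 3, so the width is 3 − 1 = 2 and tw(G) ≤ 2. For the lower bound, the 3 vertices {0, 1, 6} are pairwise adjacent, and any tree decomposition puts a clique entirely inside one bag — forcing width ≥ 2. Therefore the treewidth is 2.

Treewidth 2.
Bags: B1 = {1, 6, 8}  B2 = {0, 1, 6}  B3 = {1, 3, 8}  B4 = {0, 1, 7}  B5 = {1, 2, 8}  B6 = {1, 4, 8}  B7 = {1, 4, 5}
Tree: B1–B2, B1–B3, B2–B4, B1–B5, B3–B6, B6–B7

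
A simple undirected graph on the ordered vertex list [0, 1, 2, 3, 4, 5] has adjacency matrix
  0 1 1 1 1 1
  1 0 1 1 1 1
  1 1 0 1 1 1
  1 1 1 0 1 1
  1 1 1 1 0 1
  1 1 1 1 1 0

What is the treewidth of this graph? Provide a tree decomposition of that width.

A single bag containing all 6 vertices is trivially a valid decomposition of width 5. On the other hand G contains the 6-clique {0, 1, 2, 3, 4, 5}. A clique must lie in a single bag of any decomposition, so no decomposition can have width below 5. Combining the bounds, tw(G) = 5.

Treewidth 5.
One optimal decomposition is:
Bags: B1 = {0, 1, 2, 3, 4, 5}
Tree: (single bag)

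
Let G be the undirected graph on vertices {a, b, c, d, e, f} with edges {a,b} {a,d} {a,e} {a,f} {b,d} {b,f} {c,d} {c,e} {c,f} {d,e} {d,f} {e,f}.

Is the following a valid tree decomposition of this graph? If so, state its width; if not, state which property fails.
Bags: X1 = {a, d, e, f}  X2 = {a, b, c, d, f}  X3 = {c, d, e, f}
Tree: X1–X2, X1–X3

No — bags containing vertex c are not connected in the tree.

A tree decomposition must satisfy three properties: every vertex lies in some bag; for every edge, both endpoints lie together in some bag; and for every vertex, the bags containing it form a connected subtree. Here bags containing vertex c are not connected in the tree, so the decomposition is invalid.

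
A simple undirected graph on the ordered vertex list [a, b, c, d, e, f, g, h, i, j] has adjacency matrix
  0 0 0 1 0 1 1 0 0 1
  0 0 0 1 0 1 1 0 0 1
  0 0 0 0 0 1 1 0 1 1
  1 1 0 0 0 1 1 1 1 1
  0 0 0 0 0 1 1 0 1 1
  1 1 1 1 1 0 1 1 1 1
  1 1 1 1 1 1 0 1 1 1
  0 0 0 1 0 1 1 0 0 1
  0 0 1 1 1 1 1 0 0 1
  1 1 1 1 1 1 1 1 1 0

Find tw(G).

A width-4 tree decomposition is:
Bags: B1 = {d, f, g, i, j}  B2 = {b, d, f, g, j}  B3 = {a, d, f, g, j}  B4 = {c, f, g, i, j}  B5 = {d, f, g, h, j}  B6 = {e, f, g, i, j}
Tree: B1–B2, B2–B3, B1–B4, B1–B5, B1–B6
Each bag holds 5 vertices, so the decomposition has width 4, which upper-bounds the treewidth. Conversely, {d, f, g, h, j} is a clique of size 5, and the vertices of any clique must share a bag in every tree decomposition; so some bag has ≥ 5 vertices and tw(G) ≥ 4. Hence tw(G) = 4 exactly.

4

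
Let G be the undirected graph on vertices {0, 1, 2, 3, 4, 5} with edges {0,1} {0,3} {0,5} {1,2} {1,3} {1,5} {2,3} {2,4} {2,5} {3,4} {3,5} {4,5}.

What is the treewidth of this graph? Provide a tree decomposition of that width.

The largest bag has 4 vertices, giving width 3; this decomposition certifies tw(G) ≤ 3. On the other hand G contains the 4-clique {0, 1, 3, 5}. A clique must lie in a single bag of any decomposition, so no decomposition can have width below 3. Combining the bounds, tw(G) = 3.

Treewidth 3.
One optimal decomposition is:
Bags: B1 = {2, 3, 4, 5}  B2 = {1, 2, 3, 5}  B3 = {0, 1, 3, 5}
Tree: B1–B2, B2–B3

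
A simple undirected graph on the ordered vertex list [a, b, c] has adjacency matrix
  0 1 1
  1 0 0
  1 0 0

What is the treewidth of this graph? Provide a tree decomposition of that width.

Every bag has size at most 2, so the width is 2 − 1 = 1 and tw(G) ≤ 1. Since G has at least one edge (e.g. c–a), it is not an edgeless graph, so tw(G) ≥ 1. The upper and lower bounds meet at 1, so that is the treewidth.

Treewidth 1.
Bags: B1 = {a, c}  B2 = {a, b}
Tree: B1–B2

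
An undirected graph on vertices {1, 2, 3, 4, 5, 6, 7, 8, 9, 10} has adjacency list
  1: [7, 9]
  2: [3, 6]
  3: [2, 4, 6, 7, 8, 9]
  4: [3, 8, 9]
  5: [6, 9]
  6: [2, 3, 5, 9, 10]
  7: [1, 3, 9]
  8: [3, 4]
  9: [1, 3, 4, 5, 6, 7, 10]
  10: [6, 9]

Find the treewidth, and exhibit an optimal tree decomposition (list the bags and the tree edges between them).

Treewidth 2.
One such decomposition:
Bags: B1 = {3, 6, 9}  B2 = {3, 7, 9}  B3 = {2, 3, 6}  B4 = {3, 4, 9}  B5 = {3, 4, 8}  B6 = {5, 6, 9}  B7 = {1, 7, 9}  B8 = {6, 9, 10}
Tree: B1–B2, B1–B3, B1–B4, B4–B5, B1–B6, B2–B7, B6–B8

Every bag has size at most 3, so the width is 3 − 1 = 2 and tw(G) ≤ 2. For the lower bound, the 3 vertices {3, 4, 8} are pairwise adjacent, and any tree decomposition puts a clique entirely inside one bag — forcing width ≥ 2. Therefore the treewidth is 2.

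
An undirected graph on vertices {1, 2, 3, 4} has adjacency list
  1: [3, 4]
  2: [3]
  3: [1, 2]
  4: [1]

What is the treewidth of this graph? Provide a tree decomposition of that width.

The largest bag has 2 vertices, giving width 1; this decomposition certifies tw(G) ≤ 1. Since G has at least one edge (e.g. 4–1), it is not an edgeless graph, so tw(G) ≥ 1. Therefore the treewidth is 1.

Treewidth 1.
One such decomposition:
Bags: B1 = {1, 4}  B2 = {1, 3}  B3 = {2, 3}
Tree: B1–B2, B2–B3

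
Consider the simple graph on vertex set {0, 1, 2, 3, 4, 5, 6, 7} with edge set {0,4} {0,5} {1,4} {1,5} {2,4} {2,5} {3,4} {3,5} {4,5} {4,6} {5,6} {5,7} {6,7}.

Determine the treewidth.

A width-2 tree decomposition is:
Bags: B1 = {1, 4, 5}  B2 = {3, 4, 5}  B3 = {4, 5, 6}  B4 = {0, 4, 5}  B5 = {2, 4, 5}  B6 = {5, 6, 7}
Tree: B1–B2, B1–B3, B1–B4, B2–B5, B3–B6
Every bag has size at most 3, so the width is 3 − 1 = 2 and tw(G) ≤ 2. On the other hand G contains the 3-clique {0, 4, 5}. A clique must lie in a single bag of any decomposition, so no decomposition can have width below 2. Hence tw(G) = 2 exactly.

2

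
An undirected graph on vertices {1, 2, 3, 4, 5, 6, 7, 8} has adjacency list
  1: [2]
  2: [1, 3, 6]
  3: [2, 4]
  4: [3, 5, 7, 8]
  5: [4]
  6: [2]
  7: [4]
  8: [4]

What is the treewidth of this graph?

A width-1 tree decomposition is:
Bags: B1 = {4, 7}  B2 = {3, 4}  B3 = {2, 3}  B4 = {4, 5}  B5 = {4, 8}  B6 = {1, 2}  B7 = {2, 6}
Tree: B1–B2, B2–B3, B1–B4, B4–B5, B3–B6, B3–B7
The largest bag has 2 vertices, giving width 1; this decomposition certifies tw(G) ≤ 1. G has an edge, so its treewidth is at least 1. The upper and lower bounds meet at 1, so that is the treewidth.

1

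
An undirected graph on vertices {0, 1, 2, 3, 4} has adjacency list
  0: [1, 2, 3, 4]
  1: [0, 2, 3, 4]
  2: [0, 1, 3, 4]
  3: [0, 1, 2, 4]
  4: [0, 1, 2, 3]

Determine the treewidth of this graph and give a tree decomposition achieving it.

A single bag containing all 5 vertices is trivially a valid decomposition of width 4. Conversely, {0, 1, 2, 3, 4} is a clique of size 5, and the vertices of any clique must share a bag in every tree decomposition; so some bag has ≥ 5 vertices and tw(G) ≥ 4. The upper and lower bounds meet at 4, so that is the treewidth.

Treewidth 4.
One optimal decomposition is:
Bags: B1 = {0, 1, 2, 3, 4}
Tree: (single bag)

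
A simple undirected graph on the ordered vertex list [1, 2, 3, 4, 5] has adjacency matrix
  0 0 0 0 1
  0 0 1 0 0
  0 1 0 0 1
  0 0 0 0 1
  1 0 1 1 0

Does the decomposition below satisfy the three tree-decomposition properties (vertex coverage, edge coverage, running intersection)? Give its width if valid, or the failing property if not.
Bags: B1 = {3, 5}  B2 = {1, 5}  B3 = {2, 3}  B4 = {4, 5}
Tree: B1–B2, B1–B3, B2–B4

Checking the three conditions: (i) the bags cover all of {1, 2, 3, 4, 5}; (ii) for each edge, some bag contains both endpoints; (iii) the bags containing any fixed vertex form a subtree. All hold, so the decomposition is valid with width 2 − 1 = 1.

Yes; width 1.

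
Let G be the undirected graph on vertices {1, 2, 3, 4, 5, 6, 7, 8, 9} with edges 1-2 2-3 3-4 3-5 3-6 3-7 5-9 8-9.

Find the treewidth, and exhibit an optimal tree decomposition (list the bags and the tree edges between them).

Treewidth 1.
One such decomposition:
Bags: B1 = {3, 7}  B2 = {3, 6}  B3 = {3, 5}  B4 = {2, 3}  B5 = {5, 9}  B6 = {1, 2}  B7 = {8, 9}  B8 = {3, 4}
Tree: B1–B2, B2–B3, B3–B4, B3–B5, B4–B6, B5–B7, B2–B8

Each bag holds 2 vertices, so the decomposition has width 1, which upper-bounds the treewidth. Since G has at least one edge (e.g. 3–7), it is not an edgeless graph, so tw(G) ≥ 1. Therefore the treewidth is 1.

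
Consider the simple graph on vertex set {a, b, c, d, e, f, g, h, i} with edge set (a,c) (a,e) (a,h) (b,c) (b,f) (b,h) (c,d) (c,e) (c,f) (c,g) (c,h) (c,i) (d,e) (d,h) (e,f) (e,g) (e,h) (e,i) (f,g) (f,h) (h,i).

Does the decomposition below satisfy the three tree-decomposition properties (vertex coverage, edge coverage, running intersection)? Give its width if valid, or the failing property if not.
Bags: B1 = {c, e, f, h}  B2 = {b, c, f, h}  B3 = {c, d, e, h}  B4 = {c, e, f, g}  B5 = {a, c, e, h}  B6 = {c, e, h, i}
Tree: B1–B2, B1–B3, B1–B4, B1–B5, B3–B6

Checking the three conditions: (i) the bags cover all of {a, b, c, d, e, f, g, h, i}; (ii) for each edge, some bag contains both endpoints; (iii) the bags containing any fixed vertex form a subtree. All hold, so the decomposition is valid with width 4 − 1 = 3.

Yes; width 3.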